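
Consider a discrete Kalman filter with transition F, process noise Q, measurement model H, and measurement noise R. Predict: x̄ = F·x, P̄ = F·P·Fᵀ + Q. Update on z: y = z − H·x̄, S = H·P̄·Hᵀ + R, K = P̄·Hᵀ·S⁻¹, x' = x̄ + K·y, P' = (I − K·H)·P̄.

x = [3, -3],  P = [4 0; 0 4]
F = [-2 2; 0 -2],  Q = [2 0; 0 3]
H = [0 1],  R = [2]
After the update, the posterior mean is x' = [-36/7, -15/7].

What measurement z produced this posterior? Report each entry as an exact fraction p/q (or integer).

x̄ = F·x = [-12, 6]
P̄ = F·P·Fᵀ + Q = [34 -16; -16 19]
S = H·P̄·Hᵀ + R = [21]
K = P̄·Hᵀ·S⁻¹ = [-16/21; 19/21]
x' − x̄ = [48/7, -57/7] = K·y
y = (KᵀK)⁻¹·Kᵀ·(x' − x̄) = [-9]
z = y + H·x̄ = [-9] + [6] = [-3]

z = [-3]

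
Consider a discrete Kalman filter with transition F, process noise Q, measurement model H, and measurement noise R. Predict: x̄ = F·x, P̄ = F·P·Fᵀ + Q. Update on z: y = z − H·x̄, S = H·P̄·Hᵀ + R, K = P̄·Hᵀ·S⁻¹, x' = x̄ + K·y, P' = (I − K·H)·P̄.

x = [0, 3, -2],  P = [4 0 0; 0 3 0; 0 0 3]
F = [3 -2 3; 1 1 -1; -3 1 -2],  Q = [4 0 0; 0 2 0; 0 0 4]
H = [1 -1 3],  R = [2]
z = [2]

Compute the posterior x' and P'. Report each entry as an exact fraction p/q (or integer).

x' = [-101/9, 109/21, 43/7]
P' = [368/9 -37/3 -18; -37/3 68/7 51/7; -18 51/7 61/7]

x̄ = F·x = [-12, 5, 7]
P̄ = F·P·Fᵀ + Q = [79 -3 -60; -3 12 -3; -60 -3 55]
y = z − H·x̄ = [-2]
S = H·P̄·Hᵀ + R = [252]
K = P̄·Hᵀ·S⁻¹ = [-7/18; -2/21; 3/7]
x' = x̄ + K·y = [-101/9, 109/21, 43/7]
P' = (I − K·H)·P̄ = [368/9 -37/3 -18; -37/3 68/7 51/7; -18 51/7 61/7]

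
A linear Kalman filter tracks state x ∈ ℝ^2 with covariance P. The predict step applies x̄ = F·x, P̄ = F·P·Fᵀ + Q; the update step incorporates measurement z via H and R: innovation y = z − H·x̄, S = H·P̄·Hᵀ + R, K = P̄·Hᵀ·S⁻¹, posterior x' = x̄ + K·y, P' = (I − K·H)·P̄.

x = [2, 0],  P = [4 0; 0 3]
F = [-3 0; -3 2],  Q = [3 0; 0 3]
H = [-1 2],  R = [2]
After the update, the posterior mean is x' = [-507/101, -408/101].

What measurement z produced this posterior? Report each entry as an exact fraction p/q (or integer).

z = [-3]

x̄ = F·x = [-6, -6]
P̄ = F·P·Fᵀ + Q = [39 36; 36 51]
S = H·P̄·Hᵀ + R = [101]
K = P̄·Hᵀ·S⁻¹ = [33/101; 66/101]
x' − x̄ = [99/101, 198/101] = K·y
y = (KᵀK)⁻¹·Kᵀ·(x' − x̄) = [3]
z = y + H·x̄ = [3] + [-6] = [-3]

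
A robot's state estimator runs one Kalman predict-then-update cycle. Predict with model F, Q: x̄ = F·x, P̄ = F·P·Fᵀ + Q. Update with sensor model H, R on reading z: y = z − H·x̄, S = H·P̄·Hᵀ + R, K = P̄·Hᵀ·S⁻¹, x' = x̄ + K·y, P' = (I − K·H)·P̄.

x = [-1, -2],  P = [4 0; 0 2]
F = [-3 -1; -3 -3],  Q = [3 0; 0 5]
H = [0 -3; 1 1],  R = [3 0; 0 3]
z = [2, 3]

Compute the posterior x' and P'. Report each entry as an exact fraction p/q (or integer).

x' = [6228/2683, -1092/2683]
P' = [6673/2683 -529/2683; -529/2683 832/2683]

x̄ = F·x = [5, 9]
P̄ = F·P·Fᵀ + Q = [41 42; 42 59]
y = z − H·x̄ = [29, -11]
S = H·P̄·Hᵀ + R = [534 -303; -303 187]
K = P̄·Hᵀ·S⁻¹ = [529/2683 2048/2683; -832/2683 101/2683]
x' = x̄ + K·y = [6228/2683, -1092/2683]
P' = (I − K·H)·P̄ = [6673/2683 -529/2683; -529/2683 832/2683]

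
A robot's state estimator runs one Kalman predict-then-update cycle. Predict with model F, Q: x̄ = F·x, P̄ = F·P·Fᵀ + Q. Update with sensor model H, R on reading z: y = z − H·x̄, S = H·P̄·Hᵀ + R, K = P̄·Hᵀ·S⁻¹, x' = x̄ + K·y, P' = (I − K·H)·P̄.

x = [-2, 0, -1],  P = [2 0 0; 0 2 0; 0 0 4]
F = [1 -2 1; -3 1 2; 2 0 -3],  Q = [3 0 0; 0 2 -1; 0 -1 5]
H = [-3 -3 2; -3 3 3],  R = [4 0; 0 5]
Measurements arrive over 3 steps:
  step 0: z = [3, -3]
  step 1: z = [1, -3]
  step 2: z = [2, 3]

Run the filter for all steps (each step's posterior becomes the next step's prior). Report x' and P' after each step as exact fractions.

step 0: x̄ = F·x = [-3, 4, -1]
step 0: P̄ = F·P·Fᵀ + Q = [17 -2 -8; -2 38 -37; -8 -37 49]
step 0: y = z − H·x̄ = [8, -21]
step 0: S = H·P̄·Hᵀ + R = [1199 336; 336 455]
step 0: K = P̄·Hᵀ·S⁻¹ = [-77/61807 -76623/432649; -12262/61807 71943/432649; 12265/61807 -6348/432649]
step 0: x' = x̄ + K·y = [43832/61807, -66697/61807, 55357/61807]
step 0: P' = (I − K·H)·P̄ = [1115691/432649 -273789/432649 1261775/432649; -273789/432649 171387/432649 -325271/432649; 1261775/432649 -325271/432649 1576466/432649]
step 1: x̄ = F·x = [232583/61807, -87479/61807, -78407/61807]
step 1: P̄ = F·P·Fᵀ + Q = [9595442/432649 -2739400/432649 -4616261/432649; -2739400/432649 2584118/432649 245719/432649; -4616261/432649 245719/432649 5672903/432649]
step 1: y = z − H·x̄ = [653933/61807, 1009986/61807]
step 1: S = H·P̄·Hᵀ + R = [137175552/432649 165646092/432649; 165646092/432649 299660252/432649]
step 1: K = P̄·Hᵀ·S⁻¹ = [-292626233/7897529340 -98206526/658127445; -1433440889/7897529340 102725647/658127445; 1209833861/7897529340 13680602/658127445]
step 1: x' = x̄ + K·y = [7365290657/7897529340, -6200344399/7897529340, 5464353571/7897529340]
step 1: P' = (I − K·H)·P̄ = [4120147978/1974382335 -961917401/1974382335 4591032749/1974382335; -961917401/1974382335 684522952/1974382335 -1132812118/1974382335; 4591032749/1974382335 -1132812118/1974382335 5792247877/1974382335]
step 2: x̄ = F·x = [12615166513/3948764670, -4341877307/1974382335, -1662479399/7897529340]
step 2: P̄ = F·P·Fᵀ + Q = [36134618242/1974382335 -10071012286/1974382335 -16676683528/1974382335; -10071012286/1974382335 11031473878/1974382335 -290730176/1974382335; -16676683528/1974382335 -290730176/1974382335 23390341492/1974382335]
step 2: y = z − H·x̄ = [10677122218/1974382335, 17385950331/877503260]
step 2: S = H·P̄·Hᵀ + R = [548284467688/1974382335 68588087964/219375815; 68588087964/219375815 124567243963/219375815]
step 2: K = P̄·Hᵀ·S⁻¹ = [-1089247956211/29583198075638 -2189087591322/14791599037819; -2685843426403/14791599037819 2302611071832/14791599037819; 2269822113230/14791599037819 324608418684/14791599037819]
step 2: x' = x̄ + K·y = [937329775909/14791599037819, -1431309824843/14791599037819, 62370177346649/59166396151276]
step 2: P' = (I − K·H)·P̄ = [30781508411172/14791599037819 -7179994227298/14791599037819 34313023319600/14791599037819; -7179994227298/14791599037819 5119747634470/14791599037819 -8462056742048/14791599037819; 34313023319600/14791599037819 -8462056742048/14791599037819 43316094092788/14791599037819]

step 0: x' = [43832/61807, -66697/61807, 55357/61807], P' = [1115691/432649 -273789/432649 1261775/432649; -273789/432649 171387/432649 -325271/432649; 1261775/432649 -325271/432649 1576466/432649]
step 1: x' = [7365290657/7897529340, -6200344399/7897529340, 5464353571/7897529340], P' = [4120147978/1974382335 -961917401/1974382335 4591032749/1974382335; -961917401/1974382335 684522952/1974382335 -1132812118/1974382335; 4591032749/1974382335 -1132812118/1974382335 5792247877/1974382335]
step 2: x' = [937329775909/14791599037819, -1431309824843/14791599037819, 62370177346649/59166396151276], P' = [30781508411172/14791599037819 -7179994227298/14791599037819 34313023319600/14791599037819; -7179994227298/14791599037819 5119747634470/14791599037819 -8462056742048/14791599037819; 34313023319600/14791599037819 -8462056742048/14791599037819 43316094092788/14791599037819]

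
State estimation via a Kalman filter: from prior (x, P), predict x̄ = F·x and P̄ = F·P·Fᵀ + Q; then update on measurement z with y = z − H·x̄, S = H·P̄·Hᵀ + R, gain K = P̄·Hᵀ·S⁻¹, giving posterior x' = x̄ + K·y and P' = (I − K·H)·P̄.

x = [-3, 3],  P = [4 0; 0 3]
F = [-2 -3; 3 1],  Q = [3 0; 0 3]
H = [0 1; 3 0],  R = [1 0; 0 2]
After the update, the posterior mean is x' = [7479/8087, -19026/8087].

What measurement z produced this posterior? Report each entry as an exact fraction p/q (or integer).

x̄ = F·x = [-3, -6]
P̄ = F·P·Fᵀ + Q = [46 -33; -33 42]
S = H·P̄·Hᵀ + R = [43 -99; -99 416]
K = P̄·Hᵀ·S⁻¹ = [-66/8087 2667/8087; 7671/8087 -99/8087]
x' − x̄ = [31740/8087, 29496/8087] = K·y
y = (KᵀK)⁻¹·Kᵀ·(x' − x̄) = [4, 12]
z = y + H·x̄ = [4, 12] + [-6, -9] = [-2, 3]

z = [-2, 3]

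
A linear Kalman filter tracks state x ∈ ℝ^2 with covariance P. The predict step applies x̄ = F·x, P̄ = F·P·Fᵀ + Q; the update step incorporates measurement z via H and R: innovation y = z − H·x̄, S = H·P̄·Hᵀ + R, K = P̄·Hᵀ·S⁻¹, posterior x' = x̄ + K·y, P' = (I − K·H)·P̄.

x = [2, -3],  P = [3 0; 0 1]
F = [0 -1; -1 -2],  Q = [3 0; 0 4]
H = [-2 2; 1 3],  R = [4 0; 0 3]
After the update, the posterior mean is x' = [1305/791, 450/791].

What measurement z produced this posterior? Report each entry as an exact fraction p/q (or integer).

x̄ = F·x = [3, 4]
P̄ = F·P·Fᵀ + Q = [4 2; 2 11]
S = H·P̄·Hᵀ + R = [48 50; 50 118]
K = P̄·Hᵀ·S⁻¹ = [-243/791 170/791; 187/1582 195/791]
x' − x̄ = [-1068/791, -2714/791] = K·y
y = (KᵀK)⁻¹·Kᵀ·(x' − x̄) = [-4, -12]
z = y + H·x̄ = [-4, -12] + [2, 15] = [-2, 3]

z = [-2, 3]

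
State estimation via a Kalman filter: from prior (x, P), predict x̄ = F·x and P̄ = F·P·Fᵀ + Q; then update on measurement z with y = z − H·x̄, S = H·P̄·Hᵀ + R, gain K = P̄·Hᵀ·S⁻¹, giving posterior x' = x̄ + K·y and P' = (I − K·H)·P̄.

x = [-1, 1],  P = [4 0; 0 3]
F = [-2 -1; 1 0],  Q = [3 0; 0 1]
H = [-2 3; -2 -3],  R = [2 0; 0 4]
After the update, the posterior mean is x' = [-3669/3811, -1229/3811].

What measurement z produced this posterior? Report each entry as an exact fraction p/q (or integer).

x̄ = F·x = [1, -1]
P̄ = F·P·Fᵀ + Q = [22 -8; -8 5]
S = H·P̄·Hᵀ + R = [231 43; 43 41]
K = P̄·Hᵀ·S⁻¹ = [-964/3811 -848/3811; 614/3811 -551/3811]
x' − x̄ = [-7480/3811, 2582/3811] = K·y
y = (KᵀK)⁻¹·Kᵀ·(x' − x̄) = [6, 2]
z = y + H·x̄ = [6, 2] + [-5, 1] = [1, 3]

z = [1, 3]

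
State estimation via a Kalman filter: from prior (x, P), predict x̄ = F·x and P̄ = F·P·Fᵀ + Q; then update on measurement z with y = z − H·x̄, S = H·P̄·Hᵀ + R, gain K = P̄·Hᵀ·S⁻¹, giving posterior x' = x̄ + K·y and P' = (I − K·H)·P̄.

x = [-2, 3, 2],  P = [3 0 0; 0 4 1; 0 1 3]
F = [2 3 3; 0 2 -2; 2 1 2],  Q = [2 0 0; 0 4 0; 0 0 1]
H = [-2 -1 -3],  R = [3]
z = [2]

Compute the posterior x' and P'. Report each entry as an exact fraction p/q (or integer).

x' = [2393/1328, 803/664, -2981/1328]
P' = [4359/1328 -1251/664 -1723/1328; -1251/664 7743/332 -4313/664; -1723/1328 -4313/664 4223/1328]

x̄ = F·x = [11, 2, 3]
P̄ = F·P·Fᵀ + Q = [95 6 51; 6 24 -2; 51 -2 33]
y = z − H·x̄ = [35]
S = H·P̄·Hᵀ + R = [1328]
K = P̄·Hᵀ·S⁻¹ = [-349/1328; -15/664; -199/1328]
x' = x̄ + K·y = [2393/1328, 803/664, -2981/1328]
P' = (I − K·H)·P̄ = [4359/1328 -1251/664 -1723/1328; -1251/664 7743/332 -4313/664; -1723/1328 -4313/664 4223/1328]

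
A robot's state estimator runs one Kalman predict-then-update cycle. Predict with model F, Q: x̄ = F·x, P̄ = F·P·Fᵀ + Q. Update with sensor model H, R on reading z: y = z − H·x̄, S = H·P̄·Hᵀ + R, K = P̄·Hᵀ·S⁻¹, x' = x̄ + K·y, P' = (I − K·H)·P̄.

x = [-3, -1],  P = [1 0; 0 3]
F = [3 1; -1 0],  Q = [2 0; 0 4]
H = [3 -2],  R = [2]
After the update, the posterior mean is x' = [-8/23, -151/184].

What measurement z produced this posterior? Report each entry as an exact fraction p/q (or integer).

z = [1]

x̄ = F·x = [-10, 3]
P̄ = F·P·Fᵀ + Q = [14 -3; -3 5]
S = H·P̄·Hᵀ + R = [184]
K = P̄·Hᵀ·S⁻¹ = [6/23; -19/184]
x' − x̄ = [222/23, -703/184] = K·y
y = (KᵀK)⁻¹·Kᵀ·(x' − x̄) = [37]
z = y + H·x̄ = [37] + [-36] = [1]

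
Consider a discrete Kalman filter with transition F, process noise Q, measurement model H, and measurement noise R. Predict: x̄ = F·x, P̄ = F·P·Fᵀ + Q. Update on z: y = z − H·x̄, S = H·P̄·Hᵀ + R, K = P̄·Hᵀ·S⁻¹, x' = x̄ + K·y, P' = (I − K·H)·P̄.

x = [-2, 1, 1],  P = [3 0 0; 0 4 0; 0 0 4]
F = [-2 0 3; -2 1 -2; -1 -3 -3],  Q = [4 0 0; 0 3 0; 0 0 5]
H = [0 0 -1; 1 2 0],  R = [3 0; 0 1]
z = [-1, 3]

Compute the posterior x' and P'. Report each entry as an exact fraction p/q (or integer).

x̄ = F·x = [7, 3, -4]
P̄ = F·P·Fᵀ + Q = [52 -12 -30; -12 35 18; -30 18 80]
y = z − H·x̄ = [-5, -10]
S = H·P̄·Hᵀ + R = [83 -6; -6 145]
K = P̄·Hᵀ·S⁻¹ = [4518/11999 2504/11999; -174/923 362/923; -11564/11999 18/11999]
x' = x̄ + K·y = [36363/11999, 19/923, 9644/11999]
P' = (I − K·H)·P̄ = [418296/11999 -15992/923 -13554/11999; -15992/923 629/71 522/923; -13554/11999 522/923 34692/11999]

x' = [36363/11999, 19/923, 9644/11999]
P' = [418296/11999 -15992/923 -13554/11999; -15992/923 629/71 522/923; -13554/11999 522/923 34692/11999]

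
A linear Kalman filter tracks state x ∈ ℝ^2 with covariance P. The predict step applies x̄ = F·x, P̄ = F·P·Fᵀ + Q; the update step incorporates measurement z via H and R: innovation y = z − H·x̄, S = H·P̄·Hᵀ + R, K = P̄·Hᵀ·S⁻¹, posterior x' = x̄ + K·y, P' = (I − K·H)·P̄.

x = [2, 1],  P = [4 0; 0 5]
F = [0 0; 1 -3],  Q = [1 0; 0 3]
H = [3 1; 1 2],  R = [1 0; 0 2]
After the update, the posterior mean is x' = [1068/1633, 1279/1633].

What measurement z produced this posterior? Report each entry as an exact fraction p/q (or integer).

x̄ = F·x = [0, -1]
P̄ = F·P·Fᵀ + Q = [1 0; 0 52]
S = H·P̄·Hᵀ + R = [62 107; 107 211]
K = P̄·Hᵀ·S⁻¹ = [526/1633 -259/1633; -156/1633 884/1633]
x' − x̄ = [1068/1633, 2912/1633] = K·y
y = (KᵀK)⁻¹·Kᵀ·(x' − x̄) = [4, 4]
z = y + H·x̄ = [4, 4] + [-1, -2] = [3, 2]

z = [3, 2]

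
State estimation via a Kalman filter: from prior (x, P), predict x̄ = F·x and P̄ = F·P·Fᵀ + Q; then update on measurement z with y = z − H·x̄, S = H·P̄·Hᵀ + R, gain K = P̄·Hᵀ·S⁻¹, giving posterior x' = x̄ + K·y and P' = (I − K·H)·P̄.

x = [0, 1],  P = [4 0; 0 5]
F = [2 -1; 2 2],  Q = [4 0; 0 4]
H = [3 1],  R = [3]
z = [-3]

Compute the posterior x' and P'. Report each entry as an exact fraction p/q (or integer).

x' = [-233/152, 123/76]
P' = [1039/304 -1437/152; -1437/152 2199/76]

x̄ = F·x = [-1, 2]
P̄ = F·P·Fᵀ + Q = [25 6; 6 40]
y = z − H·x̄ = [-2]
S = H·P̄·Hᵀ + R = [304]
K = P̄·Hᵀ·S⁻¹ = [81/304; 29/152]
x' = x̄ + K·y = [-233/152, 123/76]
P' = (I − K·H)·P̄ = [1039/304 -1437/152; -1437/152 2199/76]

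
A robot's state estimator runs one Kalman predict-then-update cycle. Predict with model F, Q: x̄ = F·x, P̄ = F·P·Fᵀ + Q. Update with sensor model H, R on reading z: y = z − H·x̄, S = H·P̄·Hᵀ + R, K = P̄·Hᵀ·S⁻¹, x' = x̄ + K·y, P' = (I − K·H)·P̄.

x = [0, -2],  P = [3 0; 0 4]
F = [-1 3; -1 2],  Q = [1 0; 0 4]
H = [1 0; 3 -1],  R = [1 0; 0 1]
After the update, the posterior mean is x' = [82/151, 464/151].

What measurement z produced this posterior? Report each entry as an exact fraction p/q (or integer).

x̄ = F·x = [-6, -4]
P̄ = F·P·Fᵀ + Q = [40 27; 27 23]
S = H·P̄·Hᵀ + R = [41 93; 93 222]
K = P̄·Hᵀ·S⁻¹ = [77/151 31/151; 200/151 -133/453]
x' − x̄ = [988/151, 1068/151] = K·y
y = (KᵀK)⁻¹·Kᵀ·(x' − x̄) = [8, 12]
z = y + H·x̄ = [8, 12] + [-6, -14] = [2, -2]

z = [2, -2]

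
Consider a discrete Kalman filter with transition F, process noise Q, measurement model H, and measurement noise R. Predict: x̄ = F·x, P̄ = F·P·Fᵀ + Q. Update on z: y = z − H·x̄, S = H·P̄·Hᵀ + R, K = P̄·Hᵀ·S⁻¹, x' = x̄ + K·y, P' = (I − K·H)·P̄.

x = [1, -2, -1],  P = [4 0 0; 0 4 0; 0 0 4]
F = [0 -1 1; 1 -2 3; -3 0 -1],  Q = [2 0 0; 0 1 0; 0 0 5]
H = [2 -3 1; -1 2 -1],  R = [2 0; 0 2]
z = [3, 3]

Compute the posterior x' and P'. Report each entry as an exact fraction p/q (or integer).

x̄ = F·x = [1, 2, -2]
P̄ = F·P·Fᵀ + Q = [10 20 -4; 20 57 -24; -4 -24 45]
y = z − H·x̄ = [9, -2]
S = H·P̄·Hᵀ + R = [488 -375; -375 293]
K = P̄·Hᵀ·S⁻¹ = [-142/2359 92/2359; -1165/2359 -541/2359; -1438/2359 -2557/2359]
x' = x̄ + K·y = [897/2359, -4685/2359, -12546/2359]
P' = (I − K·H)·P̄ = [14214/2359 14314/2359 14230/2359; 14314/2359 17726/2359 22220/2359; 14230/2359 22220/2359 35324/2359]

x' = [897/2359, -4685/2359, -12546/2359]
P' = [14214/2359 14314/2359 14230/2359; 14314/2359 17726/2359 22220/2359; 14230/2359 22220/2359 35324/2359]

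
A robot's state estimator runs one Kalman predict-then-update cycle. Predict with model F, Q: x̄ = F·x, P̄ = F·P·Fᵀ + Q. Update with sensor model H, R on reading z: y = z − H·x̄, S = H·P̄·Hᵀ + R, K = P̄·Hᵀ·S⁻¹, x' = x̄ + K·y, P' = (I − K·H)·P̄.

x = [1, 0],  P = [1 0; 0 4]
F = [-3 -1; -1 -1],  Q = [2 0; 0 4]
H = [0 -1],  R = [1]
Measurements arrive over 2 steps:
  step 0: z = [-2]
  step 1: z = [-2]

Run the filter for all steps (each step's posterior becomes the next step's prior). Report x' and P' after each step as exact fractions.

step 0: x' = [-9/10, 17/10], P' = [101/10 7/10; 7/10 9/10]
step 1: x' = [563/87, 160/87], P' = [2746/87 170/87; 170/87 82/87]

step 0: x̄ = F·x = [-3, -1]
step 0: P̄ = F·P·Fᵀ + Q = [15 7; 7 9]
step 0: y = z − H·x̄ = [-3]
step 0: S = H·P̄·Hᵀ + R = [10]
step 0: K = P̄·Hᵀ·S⁻¹ = [-7/10; -9/10]
step 0: x' = x̄ + K·y = [-9/10, 17/10]
step 0: P' = (I − K·H)·P̄ = [101/10 7/10; 7/10 9/10]
step 1: x̄ = F·x = [1, -4/5]
step 1: P̄ = F·P·Fᵀ + Q = [98 34; 34 82/5]
step 1: y = z − H·x̄ = [-14/5]
step 1: S = H·P̄·Hᵀ + R = [87/5]
step 1: K = P̄·Hᵀ·S⁻¹ = [-170/87; -82/87]
step 1: x' = x̄ + K·y = [563/87, 160/87]
step 1: P' = (I − K·H)·P̄ = [2746/87 170/87; 170/87 82/87]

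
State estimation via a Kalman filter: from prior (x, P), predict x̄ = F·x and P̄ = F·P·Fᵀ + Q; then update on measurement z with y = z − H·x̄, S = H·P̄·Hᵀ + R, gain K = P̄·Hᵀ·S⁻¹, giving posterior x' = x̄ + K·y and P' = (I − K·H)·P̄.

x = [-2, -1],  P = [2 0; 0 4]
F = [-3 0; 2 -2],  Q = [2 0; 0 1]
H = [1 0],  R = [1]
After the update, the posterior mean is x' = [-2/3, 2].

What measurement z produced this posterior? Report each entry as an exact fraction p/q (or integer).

x̄ = F·x = [6, -2]
P̄ = F·P·Fᵀ + Q = [20 -12; -12 25]
S = H·P̄·Hᵀ + R = [21]
K = P̄·Hᵀ·S⁻¹ = [20/21; -4/7]
x' − x̄ = [-20/3, 4] = K·y
y = (KᵀK)⁻¹·Kᵀ·(x' − x̄) = [-7]
z = y + H·x̄ = [-7] + [6] = [-1]

z = [-1]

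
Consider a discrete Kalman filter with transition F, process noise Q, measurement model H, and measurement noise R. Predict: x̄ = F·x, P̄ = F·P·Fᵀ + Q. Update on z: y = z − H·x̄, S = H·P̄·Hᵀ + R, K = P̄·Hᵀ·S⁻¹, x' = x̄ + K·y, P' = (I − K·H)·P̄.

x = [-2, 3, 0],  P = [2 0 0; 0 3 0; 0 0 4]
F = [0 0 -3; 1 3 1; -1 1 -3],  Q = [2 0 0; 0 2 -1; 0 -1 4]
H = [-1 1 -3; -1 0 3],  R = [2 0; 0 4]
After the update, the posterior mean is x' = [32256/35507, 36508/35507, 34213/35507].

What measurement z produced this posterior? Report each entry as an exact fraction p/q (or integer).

z = [-3, 1]

x̄ = F·x = [0, 7, 5]
P̄ = F·P·Fᵀ + Q = [38 -12 36; -12 35 -6; 36 -6 45]
S = H·P̄·Hᵀ + R = [756 -373; -373 231]
K = P̄·Hᵀ·S⁻¹ = [-10388/35507 -6014/35507; 12777/35507 19709/35507; -3960/35507 8823/35507]
x' − x̄ = [32256/35507, -212041/35507, -143322/35507] = K·y
y = (KᵀK)⁻¹·Kᵀ·(x' − x̄) = [5, -14]
z = y + H·x̄ = [5, -14] + [-8, 15] = [-3, 1]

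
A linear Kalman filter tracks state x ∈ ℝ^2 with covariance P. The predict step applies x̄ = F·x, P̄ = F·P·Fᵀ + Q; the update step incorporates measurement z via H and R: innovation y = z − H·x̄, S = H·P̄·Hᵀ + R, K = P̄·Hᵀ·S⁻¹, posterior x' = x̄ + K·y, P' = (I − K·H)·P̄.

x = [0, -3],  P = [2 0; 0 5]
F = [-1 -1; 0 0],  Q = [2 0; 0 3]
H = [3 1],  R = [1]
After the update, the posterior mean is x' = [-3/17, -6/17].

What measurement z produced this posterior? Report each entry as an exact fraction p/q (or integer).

x̄ = F·x = [3, 0]
P̄ = F·P·Fᵀ + Q = [9 0; 0 3]
S = H·P̄·Hᵀ + R = [85]
K = P̄·Hᵀ·S⁻¹ = [27/85; 3/85]
x' − x̄ = [-54/17, -6/17] = K·y
y = (KᵀK)⁻¹·Kᵀ·(x' − x̄) = [-10]
z = y + H·x̄ = [-10] + [9] = [-1]

z = [-1]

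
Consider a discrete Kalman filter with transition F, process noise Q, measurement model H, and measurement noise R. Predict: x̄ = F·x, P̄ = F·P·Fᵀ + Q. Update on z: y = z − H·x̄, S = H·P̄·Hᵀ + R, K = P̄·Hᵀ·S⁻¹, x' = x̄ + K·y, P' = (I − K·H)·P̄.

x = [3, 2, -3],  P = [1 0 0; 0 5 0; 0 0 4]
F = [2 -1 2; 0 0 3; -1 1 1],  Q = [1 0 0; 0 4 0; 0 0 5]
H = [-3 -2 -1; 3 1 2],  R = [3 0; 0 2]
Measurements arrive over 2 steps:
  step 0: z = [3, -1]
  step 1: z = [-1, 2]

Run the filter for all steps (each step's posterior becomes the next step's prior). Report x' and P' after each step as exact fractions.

step 0: x' = [23788/11519, -41735/11519, -21437/11519], P' = [50234/11519 -42928/11519 -55354/11519; -42928/11519 49368/11519 39096/11519; -55354/11519 39096/11519 70995/11519]
step 1: x' = [17486600/5356641, -14463194/5356641, -29906107/10713282], P' = [89667577/10713282 -81635167/10713282 -193282325/21426564; -81635167/10713282 86123869/10713282 160881167/21426564; -193282325/21426564 160881167/21426564 56663318/5356641]

step 0: x̄ = F·x = [-2, -9, -4]
step 0: P̄ = F·P·Fᵀ + Q = [26 24 1; 24 40 12; 1 12 15]
step 0: y = z − H·x̄ = [-25, 22]
step 0: S = H·P̄·Hᵀ + R = [754 -629; -629 540]
step 0: K = P̄·Hᵀ·S⁻¹ = [-3164/11519 -1467/11519; -3016/11519 -612/11519; 5625/11519 7512/11519]
step 0: x' = x̄ + K·y = [23788/11519, -41735/11519, -21437/11519]
step 0: P' = (I − K·H)·P̄ = [50234/11519 -42928/11519 -55354/11519; -42928/11519 49368/11519 39096/11519; -55354/11519 39096/11519 70995/11519]
step 1: x̄ = F·x = [46437/11519, -64311/11519, -86960/11519]
step 1: P̄ = F·P·Fᵀ + Q = [118299/11519 -23442/11519 -97534/11519; -23442/11519 685031/11519 496335/11519; -97534/11519 496335/11519 502948/11519]
step 1: y = z − H·x̄ = [-87790/11519, 121958/11519]
step 1: S = H·P̄·Hᵀ + R = [5461152/11519 -4833540/11519; -4833540/11519 4458832/11519]
step 1: K = P̄·Hᵀ·S⁻¹ = [-6060823/21426564 -1971587/7142188; -5188547/21426564 699845/7142188; 10477123/21426564 1430864/1785547]
step 1: x' = x̄ + K·y = [17486600/5356641, -14463194/5356641, -29906107/10713282]
step 1: P' = (I − K·H)·P̄ = [89667577/10713282 -81635167/10713282 -193282325/21426564; -81635167/10713282 86123869/10713282 160881167/21426564; -193282325/21426564 160881167/21426564 56663318/5356641]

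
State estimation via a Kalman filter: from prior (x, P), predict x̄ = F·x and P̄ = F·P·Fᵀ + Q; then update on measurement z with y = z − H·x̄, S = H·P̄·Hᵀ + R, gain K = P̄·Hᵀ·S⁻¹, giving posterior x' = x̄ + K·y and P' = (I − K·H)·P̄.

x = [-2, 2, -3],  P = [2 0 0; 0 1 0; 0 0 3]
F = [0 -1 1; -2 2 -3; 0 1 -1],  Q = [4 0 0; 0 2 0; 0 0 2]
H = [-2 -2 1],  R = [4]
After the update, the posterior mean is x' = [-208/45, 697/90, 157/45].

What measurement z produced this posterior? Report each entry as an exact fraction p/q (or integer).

z = [-2]

x̄ = F·x = [-5, 17, 5]
P̄ = F·P·Fᵀ + Q = [8 -11 -4; -11 41 11; -4 11 6]
S = H·P̄·Hᵀ + R = [90]
K = P̄·Hᵀ·S⁻¹ = [1/45; -49/90; -4/45]
x' − x̄ = [17/45, -833/90, -68/45] = K·y
y = (KᵀK)⁻¹·Kᵀ·(x' − x̄) = [17]
z = y + H·x̄ = [17] + [-19] = [-2]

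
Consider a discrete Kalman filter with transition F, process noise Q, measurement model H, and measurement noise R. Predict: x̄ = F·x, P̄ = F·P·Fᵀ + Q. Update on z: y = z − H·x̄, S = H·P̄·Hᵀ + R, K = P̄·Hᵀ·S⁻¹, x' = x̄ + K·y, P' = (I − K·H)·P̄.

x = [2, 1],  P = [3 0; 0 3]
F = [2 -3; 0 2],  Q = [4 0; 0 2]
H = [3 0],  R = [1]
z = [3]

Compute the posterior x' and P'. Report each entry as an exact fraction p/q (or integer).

x̄ = F·x = [1, 2]
P̄ = F·P·Fᵀ + Q = [43 -18; -18 14]
y = z − H·x̄ = [0]
S = H·P̄·Hᵀ + R = [388]
K = P̄·Hᵀ·S⁻¹ = [129/388; -27/194]
x' = x̄ + K·y = [1, 2]
P' = (I − K·H)·P̄ = [43/388 -9/194; -9/194 629/97]

x' = [1, 2]
P' = [43/388 -9/194; -9/194 629/97]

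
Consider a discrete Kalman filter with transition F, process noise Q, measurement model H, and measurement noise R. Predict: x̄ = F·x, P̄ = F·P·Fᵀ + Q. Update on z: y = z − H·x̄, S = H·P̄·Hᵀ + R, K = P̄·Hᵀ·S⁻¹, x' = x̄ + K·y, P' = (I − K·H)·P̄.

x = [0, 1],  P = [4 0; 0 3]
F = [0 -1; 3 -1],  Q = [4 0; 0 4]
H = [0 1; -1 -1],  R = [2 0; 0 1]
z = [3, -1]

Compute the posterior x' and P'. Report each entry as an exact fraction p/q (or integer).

x̄ = F·x = [-1, -1]
P̄ = F·P·Fᵀ + Q = [7 3; 3 43]
y = z − H·x̄ = [4, -3]
S = H·P̄·Hᵀ + R = [45 -46; -46 57]
K = P̄·Hᵀ·S⁻¹ = [-289/449 -312/449; 335/449 -92/449]
x' = x̄ + K·y = [-669/449, 1167/449]
P' = (I − K·H)·P̄ = [890/449 -578/449; -578/449 670/449]

x' = [-669/449, 1167/449]
P' = [890/449 -578/449; -578/449 670/449]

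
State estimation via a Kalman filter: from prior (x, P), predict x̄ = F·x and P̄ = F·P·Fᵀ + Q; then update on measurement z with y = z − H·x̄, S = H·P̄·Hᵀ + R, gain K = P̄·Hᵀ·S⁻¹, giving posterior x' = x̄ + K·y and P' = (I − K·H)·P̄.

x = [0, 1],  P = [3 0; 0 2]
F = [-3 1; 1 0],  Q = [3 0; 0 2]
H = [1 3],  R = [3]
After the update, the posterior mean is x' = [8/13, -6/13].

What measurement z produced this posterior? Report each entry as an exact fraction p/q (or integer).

z = [-1]

x̄ = F·x = [1, 0]
P̄ = F·P·Fᵀ + Q = [32 -9; -9 5]
S = H·P̄·Hᵀ + R = [26]
K = P̄·Hᵀ·S⁻¹ = [5/26; 3/13]
x' − x̄ = [-5/13, -6/13] = K·y
y = (KᵀK)⁻¹·Kᵀ·(x' − x̄) = [-2]
z = y + H·x̄ = [-2] + [1] = [-1]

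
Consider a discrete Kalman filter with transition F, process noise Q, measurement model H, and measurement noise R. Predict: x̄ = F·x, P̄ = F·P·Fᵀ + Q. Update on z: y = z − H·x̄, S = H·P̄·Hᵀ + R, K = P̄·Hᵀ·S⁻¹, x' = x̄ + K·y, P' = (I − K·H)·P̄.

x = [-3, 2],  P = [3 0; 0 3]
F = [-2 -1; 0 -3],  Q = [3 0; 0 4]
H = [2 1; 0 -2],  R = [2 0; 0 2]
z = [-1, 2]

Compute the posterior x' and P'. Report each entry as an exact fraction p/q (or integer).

x̄ = F·x = [4, -6]
P̄ = F·P·Fᵀ + Q = [18 9; 9 31]
y = z − H·x̄ = [-3, -10]
S = H·P̄·Hᵀ + R = [141 -98; -98 126]
K = P̄·Hᵀ·S⁻¹ = [279/583 936/4081; 7/583 -1970/4081]
x' = x̄ + K·y = [1105/4081, -4933/4081]
P' = (I − K·H)·P̄ = [2421/4081 -936/4081; -936/4081 1970/4081]

x' = [1105/4081, -4933/4081]
P' = [2421/4081 -936/4081; -936/4081 1970/4081]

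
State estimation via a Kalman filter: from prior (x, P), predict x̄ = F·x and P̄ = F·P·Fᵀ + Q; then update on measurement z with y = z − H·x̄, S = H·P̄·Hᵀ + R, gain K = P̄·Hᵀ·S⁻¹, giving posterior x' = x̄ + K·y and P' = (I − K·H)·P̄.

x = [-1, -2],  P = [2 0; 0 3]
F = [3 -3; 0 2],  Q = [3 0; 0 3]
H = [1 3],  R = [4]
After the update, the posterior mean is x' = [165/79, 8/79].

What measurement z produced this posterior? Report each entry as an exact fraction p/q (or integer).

z = [3]

x̄ = F·x = [3, -4]
P̄ = F·P·Fᵀ + Q = [48 -18; -18 15]
S = H·P̄·Hᵀ + R = [79]
K = P̄·Hᵀ·S⁻¹ = [-6/79; 27/79]
x' − x̄ = [-72/79, 324/79] = K·y
y = (KᵀK)⁻¹·Kᵀ·(x' − x̄) = [12]
z = y + H·x̄ = [12] + [-9] = [3]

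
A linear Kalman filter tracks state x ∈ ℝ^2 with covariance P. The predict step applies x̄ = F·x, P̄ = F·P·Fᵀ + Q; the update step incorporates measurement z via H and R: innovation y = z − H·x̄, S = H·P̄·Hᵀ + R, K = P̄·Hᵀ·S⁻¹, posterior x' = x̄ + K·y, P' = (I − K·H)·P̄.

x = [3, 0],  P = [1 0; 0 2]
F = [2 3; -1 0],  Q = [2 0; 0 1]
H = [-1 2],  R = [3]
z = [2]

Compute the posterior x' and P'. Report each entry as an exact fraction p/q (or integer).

x̄ = F·x = [6, -3]
P̄ = F·P·Fᵀ + Q = [24 -2; -2 2]
y = z − H·x̄ = [14]
S = H·P̄·Hᵀ + R = [43]
K = P̄·Hᵀ·S⁻¹ = [-28/43; 6/43]
x' = x̄ + K·y = [-134/43, -45/43]
P' = (I − K·H)·P̄ = [248/43 82/43; 82/43 50/43]

x' = [-134/43, -45/43]
P' = [248/43 82/43; 82/43 50/43]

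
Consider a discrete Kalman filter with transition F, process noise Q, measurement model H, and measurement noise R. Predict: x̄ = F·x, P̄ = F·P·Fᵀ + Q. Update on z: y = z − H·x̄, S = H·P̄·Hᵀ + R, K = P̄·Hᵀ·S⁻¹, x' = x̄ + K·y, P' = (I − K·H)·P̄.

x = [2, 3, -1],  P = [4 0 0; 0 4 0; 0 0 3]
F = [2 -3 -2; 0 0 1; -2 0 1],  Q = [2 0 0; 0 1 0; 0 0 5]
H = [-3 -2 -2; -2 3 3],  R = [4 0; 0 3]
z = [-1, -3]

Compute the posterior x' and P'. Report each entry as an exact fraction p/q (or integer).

x' = [78981/125779, 7868/125779, -86436/125779]
P' = [35436/125779 654/125779 3558/125779; 654/125779 322957/125779 -316618/125779; 3558/125779 -316618/125779 341873/125779]

x̄ = F·x = [-3, -1, -5]
P̄ = F·P·Fᵀ + Q = [66 -6 -22; -6 4 3; -22 3 24]
y = z − H·x̄ = [-22, 9]
S = H·P̄·Hᵀ + R = [398 332; 332 909]
K = P̄·Hᵀ·S⁻¹ = [-28683/125779 -19412/125779; -3660/125779 5903/125779; -15296/125779 22883/125779]
x' = x̄ + K·y = [78981/125779, 7868/125779, -86436/125779]
P' = (I − K·H)·P̄ = [35436/125779 654/125779 3558/125779; 654/125779 322957/125779 -316618/125779; 3558/125779 -316618/125779 341873/125779]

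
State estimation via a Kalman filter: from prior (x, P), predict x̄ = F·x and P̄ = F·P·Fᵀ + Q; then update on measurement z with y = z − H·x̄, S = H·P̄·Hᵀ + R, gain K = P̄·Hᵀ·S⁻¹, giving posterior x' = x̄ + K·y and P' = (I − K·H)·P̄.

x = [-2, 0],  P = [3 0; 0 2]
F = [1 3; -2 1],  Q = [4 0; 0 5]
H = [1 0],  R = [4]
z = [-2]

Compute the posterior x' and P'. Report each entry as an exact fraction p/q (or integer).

x' = [-2, 4]
P' = [100/29 0; 0 19]

x̄ = F·x = [-2, 4]
P̄ = F·P·Fᵀ + Q = [25 0; 0 19]
y = z − H·x̄ = [0]
S = H·P̄·Hᵀ + R = [29]
K = P̄·Hᵀ·S⁻¹ = [25/29; 0]
x' = x̄ + K·y = [-2, 4]
P' = (I − K·H)·P̄ = [100/29 0; 0 19]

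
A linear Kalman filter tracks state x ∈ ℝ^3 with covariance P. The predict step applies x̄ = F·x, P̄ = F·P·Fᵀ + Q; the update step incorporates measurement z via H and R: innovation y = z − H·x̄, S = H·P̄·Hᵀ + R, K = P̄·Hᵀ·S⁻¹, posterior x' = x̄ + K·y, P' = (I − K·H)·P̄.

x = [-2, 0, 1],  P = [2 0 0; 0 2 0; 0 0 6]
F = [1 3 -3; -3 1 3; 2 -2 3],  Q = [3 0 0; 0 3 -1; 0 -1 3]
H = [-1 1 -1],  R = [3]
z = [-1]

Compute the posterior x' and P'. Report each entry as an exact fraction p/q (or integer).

x̄ = F·x = [-5, 9, -1]
P̄ = F·P·Fᵀ + Q = [77 -54 -62; -54 77 37; -62 37 73]
y = z − H·x̄ = [-16]
S = H·P̄·Hᵀ + R = [140]
K = P̄·Hᵀ·S⁻¹ = [-69/140; 47/70; 13/70]
x' = x̄ + K·y = [101/35, -61/35, -139/35]
P' = (I − K·H)·P̄ = [6019/140 -537/70 -3443/70; -537/70 486/35 684/35; -3443/70 684/35 2386/35]

x' = [101/35, -61/35, -139/35]
P' = [6019/140 -537/70 -3443/70; -537/70 486/35 684/35; -3443/70 684/35 2386/35]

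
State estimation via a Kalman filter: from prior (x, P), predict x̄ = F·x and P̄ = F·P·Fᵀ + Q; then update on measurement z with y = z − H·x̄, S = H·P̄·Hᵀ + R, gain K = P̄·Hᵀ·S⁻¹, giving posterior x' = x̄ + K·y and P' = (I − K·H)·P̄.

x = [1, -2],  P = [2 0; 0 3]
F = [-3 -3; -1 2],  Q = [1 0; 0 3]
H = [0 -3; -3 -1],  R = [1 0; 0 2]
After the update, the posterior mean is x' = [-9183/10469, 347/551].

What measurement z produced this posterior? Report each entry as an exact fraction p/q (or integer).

z = [-2, 2]

x̄ = F·x = [3, -5]
P̄ = F·P·Fᵀ + Q = [46 -12; -12 17]
S = H·P̄·Hᵀ + R = [154 -57; -57 361]
K = P̄·Hᵀ·S⁻¹ = [306/2755 -17352/52345; -48/145 1/2755]
x' − x̄ = [-40590/10469, 3102/551] = K·y
y = (KᵀK)⁻¹·Kᵀ·(x' − x̄) = [-17, 6]
z = y + H·x̄ = [-17, 6] + [15, -4] = [-2, 2]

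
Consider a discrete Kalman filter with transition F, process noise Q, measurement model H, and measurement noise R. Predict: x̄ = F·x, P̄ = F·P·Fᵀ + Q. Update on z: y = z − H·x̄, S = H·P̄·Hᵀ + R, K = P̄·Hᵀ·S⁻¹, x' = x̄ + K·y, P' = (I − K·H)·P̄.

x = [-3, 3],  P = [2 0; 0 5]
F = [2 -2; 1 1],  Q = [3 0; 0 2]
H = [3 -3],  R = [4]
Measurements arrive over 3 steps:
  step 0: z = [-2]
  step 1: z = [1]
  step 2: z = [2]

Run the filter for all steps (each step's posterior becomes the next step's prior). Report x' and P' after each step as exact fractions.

step 0: x' = [-945/236, -765/236], P' = [2311/472 2163/472; 2163/472 2223/472]
step 1: x' = [-65991/26797, -77466/26797], P' = [107161/26797 105089/26797; 105089/26797 114717/26797]
step 2: x' = [-2050869/5894773, -6574887/5894773], P' = [21178146/5894773 20608934/5894773; 20608934/5894773 22611982/5894773]

step 0: x̄ = F·x = [-12, 0]
step 0: P̄ = F·P·Fᵀ + Q = [31 -6; -6 9]
step 0: y = z − H·x̄ = [34]
step 0: S = H·P̄·Hᵀ + R = [472]
step 0: K = P̄·Hᵀ·S⁻¹ = [111/472; -45/472]
step 0: x' = x̄ + K·y = [-945/236, -765/236]
step 0: P' = (I − K·H)·P̄ = [2311/472 2163/472; 2163/472 2223/472]
step 1: x̄ = F·x = [-90/59, -855/118]
step 1: P̄ = F·P·Fᵀ + Q = [281/59 22/59; 22/59 2451/118]
step 1: y = z − H·x̄ = [-1907/118]
step 1: S = H·P̄·Hᵀ + R = [26797/118]
step 1: K = P̄·Hᵀ·S⁻¹ = [1554/26797; -7221/26797]
step 1: x' = x̄ + K·y = [-65991/26797, -77466/26797]
step 1: P' = (I − K·H)·P̄ = [107161/26797 105089/26797; 105089/26797 114717/26797]
step 2: x̄ = F·x = [22950/26797, -143457/26797]
step 2: P̄ = F·P·Fᵀ + Q = [127191/26797 -15112/26797; -15112/26797 485650/26797]
step 2: y = z − H·x̄ = [-445627/26797]
step 2: S = H·P̄·Hᵀ + R = [5894773/26797]
step 2: K = P̄·Hᵀ·S⁻¹ = [426909/5894773; -1502286/5894773]
step 2: x' = x̄ + K·y = [-2050869/5894773, -6574887/5894773]
step 2: P' = (I − K·H)·P̄ = [21178146/5894773 20608934/5894773; 20608934/5894773 22611982/5894773]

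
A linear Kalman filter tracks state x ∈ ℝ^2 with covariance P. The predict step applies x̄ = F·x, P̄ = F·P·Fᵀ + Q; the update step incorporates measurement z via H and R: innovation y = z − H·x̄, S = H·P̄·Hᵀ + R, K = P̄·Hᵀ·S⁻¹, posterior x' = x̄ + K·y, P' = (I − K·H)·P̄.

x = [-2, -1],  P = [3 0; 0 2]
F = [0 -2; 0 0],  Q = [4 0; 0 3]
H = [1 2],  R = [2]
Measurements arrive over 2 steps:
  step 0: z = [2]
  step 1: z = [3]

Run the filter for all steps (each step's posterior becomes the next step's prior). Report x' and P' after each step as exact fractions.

step 0: x̄ = F·x = [2, 0]
step 0: P̄ = F·P·Fᵀ + Q = [12 0; 0 3]
step 0: y = z − H·x̄ = [0]
step 0: S = H·P̄·Hᵀ + R = [26]
step 0: K = P̄·Hᵀ·S⁻¹ = [6/13; 3/13]
step 0: x' = x̄ + K·y = [2, 0]
step 0: P' = (I − K·H)·P̄ = [84/13 -36/13; -36/13 21/13]
step 1: x̄ = F·x = [0, 0]
step 1: P̄ = F·P·Fᵀ + Q = [136/13 0; 0 3]
step 1: y = z − H·x̄ = [3]
step 1: S = H·P̄·Hᵀ + R = [318/13]
step 1: K = P̄·Hᵀ·S⁻¹ = [68/159; 13/53]
step 1: x' = x̄ + K·y = [68/53, 39/53]
step 1: P' = (I − K·H)·P̄ = [952/159 -136/53; -136/53 81/53]

step 0: x' = [2, 0], P' = [84/13 -36/13; -36/13 21/13]
step 1: x' = [68/53, 39/53], P' = [952/159 -136/53; -136/53 81/53]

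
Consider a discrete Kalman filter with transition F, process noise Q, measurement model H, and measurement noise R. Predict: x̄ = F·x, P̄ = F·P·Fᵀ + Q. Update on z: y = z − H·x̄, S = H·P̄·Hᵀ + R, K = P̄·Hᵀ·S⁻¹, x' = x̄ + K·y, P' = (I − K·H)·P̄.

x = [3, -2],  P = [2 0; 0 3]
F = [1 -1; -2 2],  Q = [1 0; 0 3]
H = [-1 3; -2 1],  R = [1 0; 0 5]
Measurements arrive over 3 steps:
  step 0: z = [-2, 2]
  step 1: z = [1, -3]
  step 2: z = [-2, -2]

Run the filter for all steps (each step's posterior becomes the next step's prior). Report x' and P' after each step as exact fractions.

step 0: x' = [-659/2407, -1729/2407], P' = [1778/2407 596/2407; 596/2407 457/2407]
step 1: x' = [821148/1001137, 522290/1001137], P' = [685262/1001137 236444/1001137; 236444/1001137 187663/1001137]
step 2: x' = [193867726/401674231, -9116430/17464097], P' = [273974690/401674231 4115740/17464097; 4115740/17464097 3271775/17464097]

step 0: x̄ = F·x = [5, -10]
step 0: P̄ = F·P·Fᵀ + Q = [6 -10; -10 23]
step 0: y = z − H·x̄ = [33, 22]
step 0: S = H·P̄·Hᵀ + R = [274 151; 151 92]
step 0: K = P̄·Hᵀ·S⁻¹ = [10/2407 -592/2407; 775/2407 -147/2407]
step 0: x' = x̄ + K·y = [-659/2407, -1729/2407]
step 0: P' = (I − K·H)·P̄ = [1778/2407 596/2407; 596/2407 457/2407]
step 1: x̄ = F·x = [1070/2407, -2140/2407]
step 1: P̄ = F·P·Fᵀ + Q = [3450/2407 -2086/2407; -2086/2407 11393/2407]
step 1: y = z − H·x̄ = [9897/2407, -2941/2407]
step 1: S = H·P̄·Hᵀ + R = [120910/2407 55681/2407; 55681/2407 45572/2407]
step 1: K = P̄·Hᵀ·S⁻¹ = [24070/1001137 -226816/1001137; 326545/1001137 -57045/1001137]
step 1: x' = x̄ + K·y = [821148/1001137, 522290/1001137]
step 1: P' = (I − K·H)·P̄ = [685262/1001137 236444/1001137; 236444/1001137 187663/1001137]
step 2: x̄ = F·x = [298858/1001137, -597716/1001137]
step 2: P̄ = F·P·Fᵀ + Q = [1401174/1001137 -800074/1001137; -800074/1001137 4603559/1001137]
step 2: y = z − H·x̄ = [89732/1001137, -806842/1001137]
step 2: S = H·P̄·Hᵀ + R = [48634786/1001137 22213543/1001137; 22213543/1001137 18414236/1001137]
step 2: K = P̄·Hᵀ·S⁻¹ = [10011370/401674231 -90657472/401674231; 5699585/17464097 -991941/17464097]
step 2: x' = x̄ + K·y = [193867726/401674231, -9116430/17464097]
step 2: P' = (I − K·H)·P̄ = [273974690/401674231 4115740/17464097; 4115740/17464097 3271775/17464097]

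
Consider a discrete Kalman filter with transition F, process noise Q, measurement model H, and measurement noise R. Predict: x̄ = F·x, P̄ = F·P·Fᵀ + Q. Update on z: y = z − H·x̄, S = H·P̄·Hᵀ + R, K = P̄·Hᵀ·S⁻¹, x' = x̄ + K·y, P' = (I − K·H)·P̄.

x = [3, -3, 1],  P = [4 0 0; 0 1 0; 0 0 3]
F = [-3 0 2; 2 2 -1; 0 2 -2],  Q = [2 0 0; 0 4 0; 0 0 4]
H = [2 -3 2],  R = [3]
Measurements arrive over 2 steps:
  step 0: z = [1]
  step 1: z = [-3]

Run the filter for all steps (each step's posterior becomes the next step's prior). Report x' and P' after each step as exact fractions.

step 0: x̄ = F·x = [-7, -1, -8]
step 0: P̄ = F·P·Fᵀ + Q = [50 -30 -12; -30 27 10; -12 10 20]
step 0: y = z − H·x̄ = [28]
step 0: S = H·P̄·Hᵀ + R = [670]
step 0: K = P̄·Hᵀ·S⁻¹ = [83/335; -121/670; -7/335]
step 0: x' = x̄ + K·y = [-21/335, -2029/335, -2876/335]
step 0: P' = (I − K·H)·P̄ = [2972/335 -7/335 -2858/335; -7/335 3449/670 2503/335; -2858/335 2503/335 6602/335]
step 1: x̄ = F·x = [-5689/335, -1224/335, 1694/335]
step 1: P̄ = F·P·Fᵀ + Q = [88122/335 -40988/335 -33502/335; -40988/335 28092/335 16488/335; -33502/335 16488/335 14622/335]
step 1: y = z − H·x̄ = [3313/335]
step 1: S = H·P̄·Hᵀ + R = [690793/335]
step 1: K = P̄·Hᵀ·S⁻¹ = [232204/690793; -133276/690793; -87224/690793]
step 1: x' = x̄ + K·y = [-9434715/690793, -3842012/690793, 2630538/690793]
step 1: P' = (I − K·H)·P̄ = [20762278/690793 7859692/690793 -8624434/690793; 7859692/690793 4905268/690793 -701704/690793; -8624434/690793 -701704/690793 7441042/690793]

step 0: x' = [-21/335, -2029/335, -2876/335], P' = [2972/335 -7/335 -2858/335; -7/335 3449/670 2503/335; -2858/335 2503/335 6602/335]
step 1: x' = [-9434715/690793, -3842012/690793, 2630538/690793], P' = [20762278/690793 7859692/690793 -8624434/690793; 7859692/690793 4905268/690793 -701704/690793; -8624434/690793 -701704/690793 7441042/690793]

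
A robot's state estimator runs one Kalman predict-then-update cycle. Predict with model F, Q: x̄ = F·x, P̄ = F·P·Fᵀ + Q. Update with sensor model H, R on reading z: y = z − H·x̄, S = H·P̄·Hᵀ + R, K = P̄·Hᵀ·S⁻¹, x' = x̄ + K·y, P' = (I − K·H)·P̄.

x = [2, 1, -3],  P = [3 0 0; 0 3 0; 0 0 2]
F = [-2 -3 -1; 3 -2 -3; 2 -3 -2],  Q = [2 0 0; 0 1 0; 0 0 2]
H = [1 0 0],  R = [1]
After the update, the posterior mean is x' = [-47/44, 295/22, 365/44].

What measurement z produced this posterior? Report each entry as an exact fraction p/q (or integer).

z = [-1]

x̄ = F·x = [-4, 13, 7]
P̄ = F·P·Fᵀ + Q = [43 6 19; 6 58 48; 19 48 49]
S = H·P̄·Hᵀ + R = [44]
K = P̄·Hᵀ·S⁻¹ = [43/44; 3/22; 19/44]
x' − x̄ = [129/44, 9/22, 57/44] = K·y
y = (KᵀK)⁻¹·Kᵀ·(x' − x̄) = [3]
z = y + H·x̄ = [3] + [-4] = [-1]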